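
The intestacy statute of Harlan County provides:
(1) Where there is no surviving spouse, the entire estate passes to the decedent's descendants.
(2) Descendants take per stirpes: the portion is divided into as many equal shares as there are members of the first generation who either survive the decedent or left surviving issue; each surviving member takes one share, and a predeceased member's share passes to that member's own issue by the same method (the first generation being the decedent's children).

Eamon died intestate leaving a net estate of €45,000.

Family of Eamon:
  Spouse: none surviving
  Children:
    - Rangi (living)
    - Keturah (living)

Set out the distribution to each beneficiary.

The entire €45,000 passes to the descendants.
That amount (€45,000) is divided into 2 shares of €22,500: Rangi and Keturah each take €22,500.

Rangi: €22,500; Keturah: €22,500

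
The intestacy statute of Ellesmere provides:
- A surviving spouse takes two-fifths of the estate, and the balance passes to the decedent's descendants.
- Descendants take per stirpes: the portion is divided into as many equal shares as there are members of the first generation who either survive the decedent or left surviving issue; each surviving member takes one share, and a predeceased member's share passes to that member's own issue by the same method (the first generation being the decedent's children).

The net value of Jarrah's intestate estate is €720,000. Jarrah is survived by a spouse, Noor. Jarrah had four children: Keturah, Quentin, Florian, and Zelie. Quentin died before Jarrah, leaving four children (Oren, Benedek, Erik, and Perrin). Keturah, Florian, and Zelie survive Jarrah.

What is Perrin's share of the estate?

Noor takes two-fifths of €720,000 = €288,000. The remaining €432,000 passes to the descendants.
The descendants' portion (€432,000) is divided into 4 shares of €108,000: Keturah, Florian, and Zelie each take €108,000; Quentin's €108,000 share passes to Quentin's issue.
Quentin's share (€108,000) is divided into 4 shares of €27,000: Oren, Benedek, Erik, and Perrin each take €27,000.

Perrin receives €27,000.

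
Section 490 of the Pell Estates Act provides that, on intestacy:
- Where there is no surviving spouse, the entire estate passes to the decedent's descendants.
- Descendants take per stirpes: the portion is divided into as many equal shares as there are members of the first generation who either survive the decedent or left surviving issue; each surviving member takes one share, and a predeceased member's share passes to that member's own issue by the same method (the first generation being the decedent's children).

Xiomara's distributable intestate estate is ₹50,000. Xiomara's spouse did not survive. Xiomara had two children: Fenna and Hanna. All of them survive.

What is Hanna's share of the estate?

The entire ₹50,000 passes to the descendants.
That amount (₹50,000) is divided into 2 shares of ₹25,000: Fenna and Hanna each take ₹25,000.

Hanna receives ₹25,000.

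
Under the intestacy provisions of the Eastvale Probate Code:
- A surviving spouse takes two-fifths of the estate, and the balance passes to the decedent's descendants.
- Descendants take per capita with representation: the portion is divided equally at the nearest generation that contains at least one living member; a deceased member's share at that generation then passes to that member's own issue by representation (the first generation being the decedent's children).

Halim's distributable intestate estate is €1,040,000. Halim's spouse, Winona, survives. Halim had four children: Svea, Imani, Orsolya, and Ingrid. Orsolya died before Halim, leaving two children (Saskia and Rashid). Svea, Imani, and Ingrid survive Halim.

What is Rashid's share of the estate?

Winona takes two-fifths of €1,040,000 = €416,000. The remaining €624,000 passes to the descendants.
The descendants' portion (€624,000) is divided into 4 shares of €156,000: Svea, Imani, and Ingrid each take €156,000; Orsolya's €156,000 share passes to Orsolya's issue.
Orsolya's share (€156,000) is divided into 2 shares of €78,000: Saskia and Rashid each take €78,000.

Rashid receives €78,000.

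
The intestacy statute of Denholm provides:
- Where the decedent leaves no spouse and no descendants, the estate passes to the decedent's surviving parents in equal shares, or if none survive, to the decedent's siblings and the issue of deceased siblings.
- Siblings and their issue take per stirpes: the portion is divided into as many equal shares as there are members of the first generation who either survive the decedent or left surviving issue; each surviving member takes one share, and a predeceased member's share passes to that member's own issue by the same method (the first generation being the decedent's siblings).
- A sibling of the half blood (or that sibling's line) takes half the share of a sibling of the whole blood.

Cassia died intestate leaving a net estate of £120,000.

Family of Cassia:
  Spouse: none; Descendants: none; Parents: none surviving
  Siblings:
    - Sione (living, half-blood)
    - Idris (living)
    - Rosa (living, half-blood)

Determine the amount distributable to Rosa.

Rosa receives £30,000.

The entire £120,000 passes to the siblings and their issue.
Counting each half-blood sibling's line as half a unit, there are 2 units in £120,000, so one unit is £60,000. Whole-blood lines (Idris) take £60,000 each; half-blood lines (Sione and Rosa) take £30,000 each.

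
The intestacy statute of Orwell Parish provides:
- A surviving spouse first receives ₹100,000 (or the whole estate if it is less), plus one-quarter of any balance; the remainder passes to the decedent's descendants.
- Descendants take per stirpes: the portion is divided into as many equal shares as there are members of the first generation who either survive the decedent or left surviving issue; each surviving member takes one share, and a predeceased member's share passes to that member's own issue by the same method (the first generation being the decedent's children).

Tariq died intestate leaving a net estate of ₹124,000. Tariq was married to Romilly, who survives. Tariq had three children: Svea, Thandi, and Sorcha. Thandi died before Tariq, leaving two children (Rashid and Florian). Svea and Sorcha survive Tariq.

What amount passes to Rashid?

Rashid receives ₹3,000.

Romilly first takes ₹100,000, leaving a balance of ₹24,000. Romilly then takes one-quarter of the balance (₹6,000), for a total of ₹106,000. The remaining ₹18,000 passes to the descendants.
The descendants' portion (₹18,000) is divided into 3 shares of ₹6,000: Svea and Sorcha each take ₹6,000; Thandi's ₹6,000 share passes to Thandi's issue.
Thandi's share (₹6,000) is divided into 2 shares of ₹3,000: Rashid and Florian each take ₹3,000.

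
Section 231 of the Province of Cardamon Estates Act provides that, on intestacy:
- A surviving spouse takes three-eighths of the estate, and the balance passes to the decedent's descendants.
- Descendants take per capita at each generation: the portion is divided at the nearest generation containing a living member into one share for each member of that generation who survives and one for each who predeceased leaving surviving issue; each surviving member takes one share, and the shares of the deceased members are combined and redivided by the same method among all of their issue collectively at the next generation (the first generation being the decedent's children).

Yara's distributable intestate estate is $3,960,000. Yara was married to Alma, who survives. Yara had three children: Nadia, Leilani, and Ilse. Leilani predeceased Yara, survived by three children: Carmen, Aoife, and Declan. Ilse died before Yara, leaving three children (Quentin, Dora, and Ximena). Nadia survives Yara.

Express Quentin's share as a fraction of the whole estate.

Alma takes three-eighths of $3,960,000 = $1,485,000. The remaining $2,475,000 passes to the descendants.
The descendants' portion ($2,475,000) is divided at the children's generation into 3 shares of $825,000. Nadia takes $825,000. The 2 shares of the deceased (Leilani and Ilse) are combined into a pool of $1,650,000.
That pool ($1,650,000) is divided at the grandchildren's generation equally among Carmen, Aoife, Declan, Quentin, Dora, and Ximena: $275,000 each.

Quentin receives 5/72 of the estate.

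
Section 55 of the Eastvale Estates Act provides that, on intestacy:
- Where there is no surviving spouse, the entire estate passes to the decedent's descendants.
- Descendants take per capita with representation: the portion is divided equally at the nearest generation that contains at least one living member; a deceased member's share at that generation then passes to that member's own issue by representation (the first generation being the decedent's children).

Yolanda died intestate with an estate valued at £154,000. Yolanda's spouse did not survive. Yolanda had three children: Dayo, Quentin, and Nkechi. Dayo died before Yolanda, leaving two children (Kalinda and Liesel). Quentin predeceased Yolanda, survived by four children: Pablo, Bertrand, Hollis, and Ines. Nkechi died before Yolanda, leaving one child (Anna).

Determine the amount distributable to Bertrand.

The entire £154,000 passes to the descendants.
No child survives, so the initial division is made at the grandchildren's generation.
That amount (£154,000) is divided into 7 shares of £22,000: Kalinda, Liesel, Pablo, Bertrand, Hollis, Ines, and Anna each take £22,000.

Bertrand receives £22,000.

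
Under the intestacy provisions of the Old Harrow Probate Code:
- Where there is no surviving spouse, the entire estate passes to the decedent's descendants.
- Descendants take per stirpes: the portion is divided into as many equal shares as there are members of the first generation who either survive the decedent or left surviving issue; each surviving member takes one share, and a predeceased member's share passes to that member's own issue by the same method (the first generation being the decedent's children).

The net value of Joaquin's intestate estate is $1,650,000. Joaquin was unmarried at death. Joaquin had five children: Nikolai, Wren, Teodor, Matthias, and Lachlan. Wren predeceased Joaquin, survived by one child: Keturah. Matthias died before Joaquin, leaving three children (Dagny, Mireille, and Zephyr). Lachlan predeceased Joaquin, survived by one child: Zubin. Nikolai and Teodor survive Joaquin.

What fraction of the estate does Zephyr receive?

The entire $1,650,000 passes to the descendants.
That amount ($1,650,000) is divided into 5 shares of $330,000: Nikolai and Teodor each take $330,000; Wren's $330,000 share passes to Wren's issue; Matthias's $330,000 share passes to Matthias's issue; Lachlan's $330,000 share passes to Lachlan's issue.
Wren's share ($330,000) passes entirely to Keturah.
Matthias's share ($330,000) is divided into 3 shares of $110,000: Dagny, Mireille, and Zephyr each take $110,000.
Lachlan's share ($330,000) passes entirely to Zubin.

Zephyr receives 1/15 of the estate.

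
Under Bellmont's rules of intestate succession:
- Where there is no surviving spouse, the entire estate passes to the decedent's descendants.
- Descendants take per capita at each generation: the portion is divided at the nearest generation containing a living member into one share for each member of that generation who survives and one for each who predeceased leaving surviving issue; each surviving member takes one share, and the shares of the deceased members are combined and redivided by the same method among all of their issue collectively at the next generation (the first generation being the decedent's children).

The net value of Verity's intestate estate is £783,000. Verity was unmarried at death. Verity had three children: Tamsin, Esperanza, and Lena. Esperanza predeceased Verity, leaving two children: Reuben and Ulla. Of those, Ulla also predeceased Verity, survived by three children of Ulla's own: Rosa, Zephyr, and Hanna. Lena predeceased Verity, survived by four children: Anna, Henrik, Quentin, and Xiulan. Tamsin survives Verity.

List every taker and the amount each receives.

Tamsin: £261,000; Reuben: £87,000; Rosa: £29,000; Zephyr: £29,000; Hanna: £29,000; Anna: £87,000; Henrik: £87,000; Quentin: £87,000; Xiulan: £87,000

The entire £783,000 passes to the descendants.
That amount (£783,000) is divided at the children's generation into 3 shares of £261,000. Tamsin takes £261,000. The 2 shares of the deceased (Esperanza and Lena) are combined into a pool of £522,000.
That pool (£522,000) is divided at the grandchildren's generation into 6 shares of £87,000. Reuben, Anna, Henrik, Quentin, and Xiulan each take £87,000. The remaining share for the deceased Ulla (£87,000) is carried to the next generation.
That pool (£87,000) is divided at the great-grandchildren's generation equally among Rosa, Zephyr, and Hanna: £29,000 each.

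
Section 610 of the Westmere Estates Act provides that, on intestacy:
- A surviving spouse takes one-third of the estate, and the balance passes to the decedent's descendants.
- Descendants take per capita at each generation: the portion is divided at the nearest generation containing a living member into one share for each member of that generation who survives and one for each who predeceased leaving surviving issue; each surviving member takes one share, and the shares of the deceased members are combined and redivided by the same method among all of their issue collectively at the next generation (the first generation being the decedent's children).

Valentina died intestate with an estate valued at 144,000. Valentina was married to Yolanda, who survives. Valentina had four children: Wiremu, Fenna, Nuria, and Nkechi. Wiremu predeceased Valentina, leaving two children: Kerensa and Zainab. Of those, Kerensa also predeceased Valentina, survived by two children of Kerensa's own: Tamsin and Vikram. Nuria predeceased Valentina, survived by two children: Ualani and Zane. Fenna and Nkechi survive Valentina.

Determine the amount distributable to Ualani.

Yolanda takes one-third of 144,000 = 48,000. The remaining 96,000 passes to the descendants.
The descendants' portion (96,000) is divided at the children's generation into 4 shares of 24,000. Fenna and Nkechi each take 24,000. The 2 shares of the deceased (Wiremu and Nuria) are combined into a pool of 48,000.
That pool (48,000) is divided at the grandchildren's generation into 4 shares of 12,000. Zainab, Ualani, and Zane each take 12,000. The remaining share for the deceased Kerensa (12,000) is carried to the next generation.
That pool (12,000) is divided at the great-grandchildren's generation equally among Tamsin and Vikram: 6,000 each.

Ualani receives 12,000.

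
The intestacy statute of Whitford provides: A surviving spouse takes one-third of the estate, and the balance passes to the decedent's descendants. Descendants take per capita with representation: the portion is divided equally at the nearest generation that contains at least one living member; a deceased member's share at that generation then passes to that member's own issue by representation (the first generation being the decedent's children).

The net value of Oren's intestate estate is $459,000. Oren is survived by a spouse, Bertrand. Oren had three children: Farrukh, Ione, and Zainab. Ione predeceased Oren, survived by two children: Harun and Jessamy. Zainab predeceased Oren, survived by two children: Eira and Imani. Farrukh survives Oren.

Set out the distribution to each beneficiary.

Bertrand takes one-third of $459,000 = $153,000. The remaining $306,000 passes to the descendants.
The descendants' portion ($306,000) is divided into 3 shares of $102,000: Farrukh takes $102,000; Ione's $102,000 share passes to Ione's issue; Zainab's $102,000 share passes to Zainab's issue.
Ione's share ($102,000) is divided into 2 shares of $51,000: Harun and Jessamy each take $51,000.
Zainab's share ($102,000) is divided into 2 shares of $51,000: Eira and Imani each take $51,000.

Bertrand: $153,000; Farrukh: $102,000; Harun: $51,000; Jessamy: $51,000; Eira: $51,000; Imani: $51,000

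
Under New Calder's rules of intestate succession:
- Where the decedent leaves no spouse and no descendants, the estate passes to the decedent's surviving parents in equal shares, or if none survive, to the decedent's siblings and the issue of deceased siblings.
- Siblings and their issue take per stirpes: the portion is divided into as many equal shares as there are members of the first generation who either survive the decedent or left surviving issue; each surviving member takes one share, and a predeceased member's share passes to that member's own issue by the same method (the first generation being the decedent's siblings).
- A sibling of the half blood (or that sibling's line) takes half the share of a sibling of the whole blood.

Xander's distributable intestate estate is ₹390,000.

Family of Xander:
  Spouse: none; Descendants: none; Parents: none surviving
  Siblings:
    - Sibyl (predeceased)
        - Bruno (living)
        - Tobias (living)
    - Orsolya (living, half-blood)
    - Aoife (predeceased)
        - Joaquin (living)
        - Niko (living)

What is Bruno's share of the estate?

Bruno receives ₹78,000.

The entire ₹390,000 passes to the siblings and their issue.
Counting each half-blood sibling's line as half a unit, there are 5/2 units in ₹390,000, so one unit is ₹156,000. Whole-blood lines (Sibyl and Aoife) take ₹156,000 each; half-blood lines (Orsolya) take ₹78,000 each.
Sibyl's share (₹156,000) is divided into 2 shares of ₹78,000: Bruno and Tobias each take ₹78,000.
Aoife's share (₹156,000) is divided into 2 shares of ₹78,000: Joaquin and Niko each take ₹78,000.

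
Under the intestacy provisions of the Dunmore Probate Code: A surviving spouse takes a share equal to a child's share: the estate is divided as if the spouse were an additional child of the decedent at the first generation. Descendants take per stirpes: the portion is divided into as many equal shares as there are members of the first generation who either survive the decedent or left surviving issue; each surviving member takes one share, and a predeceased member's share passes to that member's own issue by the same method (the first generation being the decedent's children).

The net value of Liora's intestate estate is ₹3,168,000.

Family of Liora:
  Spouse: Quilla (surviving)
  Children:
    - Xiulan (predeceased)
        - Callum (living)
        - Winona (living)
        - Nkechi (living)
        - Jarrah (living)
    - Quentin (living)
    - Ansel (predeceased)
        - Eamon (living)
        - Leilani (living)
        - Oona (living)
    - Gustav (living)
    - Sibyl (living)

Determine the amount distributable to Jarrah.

Jarrah receives ₹132,000.

The spouse counts as an additional share at the children's level, so there are 6 primary shares of ₹528,000. Quilla takes one such share (₹528,000).
The children's combined portion (₹2,640,000) is divided into 5 shares of ₹528,000: Quentin, Gustav, and Sibyl each take ₹528,000; Xiulan's ₹528,000 share passes to Xiulan's issue; Ansel's ₹528,000 share passes to Ansel's issue.
Xiulan's share (₹528,000) is divided into 4 shares of ₹132,000: Callum, Winona, Nkechi, and Jarrah each take ₹132,000.
Ansel's share (₹528,000) is divided into 3 shares of ₹176,000: Eamon, Leilani, and Oona each take ₹176,000.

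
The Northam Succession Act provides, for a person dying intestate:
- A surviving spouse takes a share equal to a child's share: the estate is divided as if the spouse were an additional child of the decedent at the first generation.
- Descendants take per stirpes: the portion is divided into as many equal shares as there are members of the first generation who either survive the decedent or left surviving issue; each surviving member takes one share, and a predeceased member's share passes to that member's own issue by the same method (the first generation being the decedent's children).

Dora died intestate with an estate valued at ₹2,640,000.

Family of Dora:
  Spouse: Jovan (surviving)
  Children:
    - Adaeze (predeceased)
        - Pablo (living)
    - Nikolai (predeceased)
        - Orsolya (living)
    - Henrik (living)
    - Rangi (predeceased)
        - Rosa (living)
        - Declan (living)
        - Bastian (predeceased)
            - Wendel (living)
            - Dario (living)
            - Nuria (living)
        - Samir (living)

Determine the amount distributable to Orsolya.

Orsolya receives ₹528,000.

The spouse counts as an additional share at the children's level, so there are 5 primary shares of ₹528,000. Jovan takes one such share (₹528,000).
The children's combined portion (₹2,112,000) is divided into 4 shares of ₹528,000: Henrik takes ₹528,000; Adaeze's ₹528,000 share passes to Adaeze's issue; Nikolai's ₹528,000 share passes to Nikolai's issue; Rangi's ₹528,000 share passes to Rangi's issue.
Adaeze's share (₹528,000) passes entirely to Pablo.
Nikolai's share (₹528,000) passes entirely to Orsolya.
Rangi's share (₹528,000) is divided into 4 shares of ₹132,000: Rosa, Declan, and Samir each take ₹132,000; Bastian's ₹132,000 share passes to Bastian's issue.
Bastian's share (₹132,000) is divided into 3 shares of ₹44,000: Wendel, Dario, and Nuria each take ₹44,000.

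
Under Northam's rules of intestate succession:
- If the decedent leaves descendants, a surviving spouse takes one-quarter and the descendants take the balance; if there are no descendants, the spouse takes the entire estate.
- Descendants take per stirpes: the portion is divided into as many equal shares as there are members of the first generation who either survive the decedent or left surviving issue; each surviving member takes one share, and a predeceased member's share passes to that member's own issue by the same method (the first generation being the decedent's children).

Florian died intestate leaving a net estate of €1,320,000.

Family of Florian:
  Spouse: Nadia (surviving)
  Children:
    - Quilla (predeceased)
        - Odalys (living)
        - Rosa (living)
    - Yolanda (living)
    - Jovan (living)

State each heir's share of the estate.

Nadia takes one-quarter of €1,320,000 = €330,000. The remaining €990,000 passes to the descendants.
The descendants' portion (€990,000) is divided into 3 shares of €330,000: Yolanda and Jovan each take €330,000; Quilla's €330,000 share passes to Quilla's issue.
Quilla's share (€330,000) is divided into 2 shares of €165,000: Odalys and Rosa each take €165,000.

Nadia: €330,000; Odalys: €165,000; Rosa: €165,000; Yolanda: €330,000; Jovan: €330,000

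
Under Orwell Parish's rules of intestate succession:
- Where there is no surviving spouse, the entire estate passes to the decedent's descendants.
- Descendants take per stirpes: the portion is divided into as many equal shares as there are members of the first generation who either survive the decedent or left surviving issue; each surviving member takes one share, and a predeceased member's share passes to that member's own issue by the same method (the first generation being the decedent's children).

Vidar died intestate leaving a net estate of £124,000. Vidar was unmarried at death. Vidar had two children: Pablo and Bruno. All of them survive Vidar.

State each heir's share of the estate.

The entire £124,000 passes to the descendants.
That amount (£124,000) is divided into 2 shares of £62,000: Pablo and Bruno each take £62,000.

Pablo: £62,000; Bruno: £62,000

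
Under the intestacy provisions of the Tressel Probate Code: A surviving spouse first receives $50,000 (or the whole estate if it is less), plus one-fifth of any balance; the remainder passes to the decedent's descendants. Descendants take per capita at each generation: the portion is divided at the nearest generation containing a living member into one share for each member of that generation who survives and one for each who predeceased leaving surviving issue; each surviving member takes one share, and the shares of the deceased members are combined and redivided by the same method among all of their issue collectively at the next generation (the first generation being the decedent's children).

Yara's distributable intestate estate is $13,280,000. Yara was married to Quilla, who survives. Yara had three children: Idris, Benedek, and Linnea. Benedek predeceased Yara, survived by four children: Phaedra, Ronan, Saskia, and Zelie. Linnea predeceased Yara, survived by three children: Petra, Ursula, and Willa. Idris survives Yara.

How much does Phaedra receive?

Quilla first takes $50,000, leaving a balance of $13,230,000. Quilla then takes one-fifth of the balance ($2,646,000), for a total of $2,696,000. The remaining $10,584,000 passes to the descendants.
The descendants' portion ($10,584,000) is divided at the children's generation into 3 shares of $3,528,000. Idris takes $3,528,000. The 2 shares of the deceased (Benedek and Linnea) are combined into a pool of $7,056,000.
That pool ($7,056,000) is divided at the grandchildren's generation equally among Phaedra, Ronan, Saskia, Zelie, Petra, Ursula, and Willa: $1,008,000 each.

Phaedra receives $1,008,000.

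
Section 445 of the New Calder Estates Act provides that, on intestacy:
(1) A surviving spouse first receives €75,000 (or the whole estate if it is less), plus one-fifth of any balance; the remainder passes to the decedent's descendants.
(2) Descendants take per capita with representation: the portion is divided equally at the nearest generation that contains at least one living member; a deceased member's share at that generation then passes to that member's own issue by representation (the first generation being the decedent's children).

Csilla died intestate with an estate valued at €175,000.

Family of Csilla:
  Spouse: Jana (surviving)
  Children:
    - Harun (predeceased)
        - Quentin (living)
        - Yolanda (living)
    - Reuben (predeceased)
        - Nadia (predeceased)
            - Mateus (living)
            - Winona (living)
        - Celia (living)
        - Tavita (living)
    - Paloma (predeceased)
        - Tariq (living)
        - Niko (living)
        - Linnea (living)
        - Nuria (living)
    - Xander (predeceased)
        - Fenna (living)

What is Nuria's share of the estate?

Jana first takes €75,000, leaving a balance of €100,000. Jana then takes one-fifth of the balance (€20,000), for a total of €95,000. The remaining €80,000 passes to the descendants.
No child survives, so the initial division is made at the grandchildren's generation.
The descendants' portion (€80,000) is divided into 10 shares of €8,000: Quentin, Yolanda, Celia, Tavita, Tariq, Niko, Linnea, Nuria, and Fenna each take €8,000; Nadia's €8,000 share passes to Nadia's issue.
Nadia's share (€8,000) is divided into 2 shares of €4,000: Mateus and Winona each take €4,000.

Nuria receives €8,000.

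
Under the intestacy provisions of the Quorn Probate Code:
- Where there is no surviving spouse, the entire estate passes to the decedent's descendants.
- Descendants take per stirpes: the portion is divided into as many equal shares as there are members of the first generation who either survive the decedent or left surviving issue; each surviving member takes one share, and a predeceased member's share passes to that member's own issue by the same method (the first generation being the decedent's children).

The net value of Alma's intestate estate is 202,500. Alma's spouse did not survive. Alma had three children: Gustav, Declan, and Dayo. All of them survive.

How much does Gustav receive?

Gustav receives 67,500.

The entire 202,500 passes to the descendants.
That amount (202,500) is divided into 3 shares of 67,500: Gustav, Declan, and Dayo each take 67,500.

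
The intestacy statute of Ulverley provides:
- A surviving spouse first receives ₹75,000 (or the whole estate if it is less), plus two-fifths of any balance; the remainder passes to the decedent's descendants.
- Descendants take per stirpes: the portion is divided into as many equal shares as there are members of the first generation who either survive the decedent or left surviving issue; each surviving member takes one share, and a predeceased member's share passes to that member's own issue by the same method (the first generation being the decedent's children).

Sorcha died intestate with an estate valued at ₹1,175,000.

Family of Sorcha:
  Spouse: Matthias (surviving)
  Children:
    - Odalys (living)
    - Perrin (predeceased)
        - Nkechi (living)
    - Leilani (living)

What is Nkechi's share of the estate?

Nkechi receives ₹220,000.

Matthias first takes ₹75,000, leaving a balance of ₹1,100,000. Matthias then takes two-fifths of the balance (₹440,000), for a total of ₹515,000. The remaining ₹660,000 passes to the descendants.
The descendants' portion (₹660,000) is divided into 3 shares of ₹220,000: Odalys and Leilani each take ₹220,000; Perrin's ₹220,000 share passes to Perrin's issue.
Perrin's share (₹220,000) passes entirely to Nkechi.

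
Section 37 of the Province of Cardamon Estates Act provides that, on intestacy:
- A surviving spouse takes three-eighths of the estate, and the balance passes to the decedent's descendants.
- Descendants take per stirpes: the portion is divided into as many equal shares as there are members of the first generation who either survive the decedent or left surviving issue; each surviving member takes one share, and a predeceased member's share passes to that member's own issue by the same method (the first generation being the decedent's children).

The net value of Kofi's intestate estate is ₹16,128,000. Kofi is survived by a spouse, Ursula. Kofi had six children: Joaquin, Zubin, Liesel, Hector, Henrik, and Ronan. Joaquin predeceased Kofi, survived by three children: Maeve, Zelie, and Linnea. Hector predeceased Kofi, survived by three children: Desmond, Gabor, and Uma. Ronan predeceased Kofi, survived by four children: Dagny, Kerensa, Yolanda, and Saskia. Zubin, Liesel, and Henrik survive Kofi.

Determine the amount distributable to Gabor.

Ursula takes three-eighths of ₹16,128,000 = ₹6,048,000. The remaining ₹10,080,000 passes to the descendants.
The descendants' portion (₹10,080,000) is divided into 6 shares of ₹1,680,000: Zubin, Liesel, and Henrik each take ₹1,680,000; Joaquin's ₹1,680,000 share passes to Joaquin's issue; Hector's ₹1,680,000 share passes to Hector's issue; Ronan's ₹1,680,000 share passes to Ronan's issue.
Joaquin's share (₹1,680,000) is divided into 3 shares of ₹560,000: Maeve, Zelie, and Linnea each take ₹560,000.
Hector's share (₹1,680,000) is divided into 3 shares of ₹560,000: Desmond, Gabor, and Uma each take ₹560,000.
Ronan's share (₹1,680,000) is divided into 4 shares of ₹420,000: Dagny, Kerensa, Yolanda, and Saskia each take ₹420,000.

Gabor receives ₹560,000.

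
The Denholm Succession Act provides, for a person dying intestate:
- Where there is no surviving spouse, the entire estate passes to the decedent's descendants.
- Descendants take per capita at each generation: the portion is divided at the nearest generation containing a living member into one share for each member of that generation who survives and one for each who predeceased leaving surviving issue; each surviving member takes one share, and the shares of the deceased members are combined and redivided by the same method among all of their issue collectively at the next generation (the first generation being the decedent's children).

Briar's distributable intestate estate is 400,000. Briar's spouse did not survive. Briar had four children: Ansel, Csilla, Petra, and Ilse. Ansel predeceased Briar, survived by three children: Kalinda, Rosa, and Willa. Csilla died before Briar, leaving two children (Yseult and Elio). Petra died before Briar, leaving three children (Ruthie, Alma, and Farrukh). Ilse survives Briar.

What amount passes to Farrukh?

The entire 400,000 passes to the descendants.
That amount (400,000) is divided at the children's generation into 4 shares of 100,000. Ilse takes 100,000. The 3 shares of the deceased (Ansel, Csilla, and Petra) are combined into a pool of 300,000.
That pool (300,000) is divided at the grandchildren's generation equally among Kalinda, Rosa, Willa, Yseult, Elio, Ruthie, Alma, and Farrukh: 37,500 each.

Farrukh receives 37,500.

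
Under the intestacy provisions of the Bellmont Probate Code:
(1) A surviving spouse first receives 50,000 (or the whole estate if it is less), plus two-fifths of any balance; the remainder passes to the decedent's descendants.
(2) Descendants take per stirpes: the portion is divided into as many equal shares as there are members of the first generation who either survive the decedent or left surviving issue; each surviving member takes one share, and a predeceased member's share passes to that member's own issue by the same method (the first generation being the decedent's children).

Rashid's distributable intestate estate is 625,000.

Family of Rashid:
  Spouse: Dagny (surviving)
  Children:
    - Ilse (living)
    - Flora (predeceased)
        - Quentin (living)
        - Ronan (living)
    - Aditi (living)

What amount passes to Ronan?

Dagny first takes 50,000, leaving a balance of 575,000. Dagny then takes two-fifths of the balance (230,000), for a total of 280,000. The remaining 345,000 passes to the descendants.
The descendants' portion (345,000) is divided into 3 shares of 115,000: Ilse and Aditi each take 115,000; Flora's 115,000 share passes to Flora's issue.
Flora's share (115,000) is divided into 2 shares of 57,500: Quentin and Ronan each take 57,500.

Ronan receives 57,500.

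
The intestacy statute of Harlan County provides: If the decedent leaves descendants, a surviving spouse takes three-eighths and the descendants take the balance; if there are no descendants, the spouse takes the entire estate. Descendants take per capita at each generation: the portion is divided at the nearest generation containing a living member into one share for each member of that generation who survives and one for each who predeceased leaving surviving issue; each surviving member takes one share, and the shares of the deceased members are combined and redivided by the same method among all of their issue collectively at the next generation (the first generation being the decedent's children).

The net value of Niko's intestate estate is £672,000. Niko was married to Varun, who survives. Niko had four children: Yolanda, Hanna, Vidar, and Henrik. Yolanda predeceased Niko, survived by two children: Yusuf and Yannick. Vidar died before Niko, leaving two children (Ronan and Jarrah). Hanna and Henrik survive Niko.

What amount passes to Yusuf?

Yusuf receives £52,500.

Varun takes three-eighths of £672,000 = £252,000. The remaining £420,000 passes to the descendants.
The descendants' portion (£420,000) is divided at the children's generation into 4 shares of £105,000. Hanna and Henrik each take £105,000. The 2 shares of the deceased (Yolanda and Vidar) are combined into a pool of £210,000.
That pool (£210,000) is divided at the grandchildren's generation equally among Yusuf, Yannick, Ronan, and Jarrah: £52,500 each.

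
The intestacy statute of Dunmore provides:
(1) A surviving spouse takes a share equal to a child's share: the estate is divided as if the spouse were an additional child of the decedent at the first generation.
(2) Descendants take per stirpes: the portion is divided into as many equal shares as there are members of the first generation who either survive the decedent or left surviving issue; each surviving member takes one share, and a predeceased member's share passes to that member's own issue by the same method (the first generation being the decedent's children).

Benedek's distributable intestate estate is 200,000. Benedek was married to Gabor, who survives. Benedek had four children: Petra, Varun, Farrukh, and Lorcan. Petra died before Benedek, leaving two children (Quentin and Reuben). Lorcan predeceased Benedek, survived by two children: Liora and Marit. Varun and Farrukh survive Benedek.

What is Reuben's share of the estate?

The spouse counts as an additional share at the children's level, so there are 5 primary shares of 40,000. Gabor takes one such share (40,000).
The children's combined portion (160,000) is divided into 4 shares of 40,000: Varun and Farrukh each take 40,000; Petra's 40,000 share passes to Petra's issue; Lorcan's 40,000 share passes to Lorcan's issue.
Petra's share (40,000) is divided into 2 shares of 20,000: Quentin and Reuben each take 20,000.
Lorcan's share (40,000) is divided into 2 shares of 20,000: Liora and Marit each take 20,000.

Reuben receives 20,000.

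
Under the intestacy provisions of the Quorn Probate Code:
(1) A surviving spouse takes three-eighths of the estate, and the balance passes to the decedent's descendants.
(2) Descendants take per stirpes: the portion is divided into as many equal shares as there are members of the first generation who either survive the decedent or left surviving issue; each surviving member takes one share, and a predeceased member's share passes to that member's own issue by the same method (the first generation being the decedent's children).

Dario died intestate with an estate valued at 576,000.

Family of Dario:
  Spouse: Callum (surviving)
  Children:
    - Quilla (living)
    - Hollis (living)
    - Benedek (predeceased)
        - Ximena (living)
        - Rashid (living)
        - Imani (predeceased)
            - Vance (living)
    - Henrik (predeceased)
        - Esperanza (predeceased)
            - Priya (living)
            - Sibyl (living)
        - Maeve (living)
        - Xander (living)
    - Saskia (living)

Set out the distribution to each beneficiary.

Callum takes three-eighths of 576,000 = 216,000. The remaining 360,000 passes to the descendants.
The descendants' portion (360,000) is divided into 5 shares of 72,000: Quilla, Hollis, and Saskia each take 72,000; Benedek's 72,000 share passes to Benedek's issue; Henrik's 72,000 share passes to Henrik's issue.
Benedek's share (72,000) is divided into 3 shares of 24,000: Ximena and Rashid each take 24,000; Imani's 24,000 share passes to Imani's issue.
Imani's share (24,000) passes entirely to Vance.
Henrik's share (72,000) is divided into 3 shares of 24,000: Maeve and Xander each take 24,000; Esperanza's 24,000 share passes to Esperanza's issue.
Esperanza's share (24,000) is divided into 2 shares of 12,000: Priya and Sibyl each take 12,000.

Callum: 216,000; Quilla: 72,000; Hollis: 72,000; Ximena: 24,000; Rashid: 24,000; Vance: 24,000; Priya: 12,000; Sibyl: 12,000; Maeve: 24,000; Xander: 24,000; Saskia: 72,000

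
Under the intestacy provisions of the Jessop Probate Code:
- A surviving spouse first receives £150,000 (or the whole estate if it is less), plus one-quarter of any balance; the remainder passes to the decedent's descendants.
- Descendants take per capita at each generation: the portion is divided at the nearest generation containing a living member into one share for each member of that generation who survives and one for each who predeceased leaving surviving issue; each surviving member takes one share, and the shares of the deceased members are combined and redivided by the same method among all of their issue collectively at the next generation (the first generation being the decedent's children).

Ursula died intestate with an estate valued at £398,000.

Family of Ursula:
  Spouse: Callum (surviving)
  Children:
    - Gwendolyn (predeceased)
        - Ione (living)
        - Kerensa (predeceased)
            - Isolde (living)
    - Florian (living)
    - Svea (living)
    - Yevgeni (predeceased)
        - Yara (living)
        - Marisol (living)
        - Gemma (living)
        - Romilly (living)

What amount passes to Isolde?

Callum first takes £150,000, leaving a balance of £248,000. Callum then takes one-quarter of the balance (£62,000), for a total of £212,000. The remaining £186,000 passes to the descendants.
The descendants' portion (£186,000) is divided at the children's generation into 4 shares of £46,500. Florian and Svea each take £46,500. The 2 shares of the deceased (Gwendolyn and Yevgeni) are combined into a pool of £93,000.
That pool (£93,000) is divided at the grandchildren's generation into 6 shares of £15,500. Ione, Yara, Marisol, Gemma, and Romilly each take £15,500. The remaining share for the deceased Kerensa (£15,500) is carried to the next generation.
That pool (£15,500) passes entirely to Isolde, the sole taker at the great-grandchildren's generation.

Isolde receives £15,500.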